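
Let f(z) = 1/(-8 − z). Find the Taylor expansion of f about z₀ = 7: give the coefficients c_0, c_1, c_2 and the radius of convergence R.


Let w = z − z₀, so z = z₀ + w.
Then -8 − z = -8 − (z₀ + w) = (-8 − z₀) − w = -15 − w.
f(z) = 1/(-15 − w) = (1/(-15)) · 1/(1 − w/(-15)) = Σ_{n≥0} w^n / (-15)^(n+1).
So c_n = 1/(-15)^(n+1):
  c_0 = 1/(-15)^1 = -1/15.
  c_1 = 1/(-15)^2 = 1/225.
  c_2 = 1/(-15)^3 = -1/3375.
The series is valid for |w/d| < 1, i.e. |z − z₀| < |d|.
Radius of convergence: R = |-8 − z₀| = |-15| = 15 (distance from z₀ to the singularity z = -8).

c_0 = -1/15, c_1 = 1/225, c_2 = -1/3375; R = 15.


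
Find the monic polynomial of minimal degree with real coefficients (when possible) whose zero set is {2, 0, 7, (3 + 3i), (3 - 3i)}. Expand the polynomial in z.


The polynomial is p(z) = ∏_{α ∈ S} (z − α), where S = {2, 0, 7, (3 + 3i), (3 - 3i)}.
Expanding the product yields: p(z) = z^5 -15·z^4 + 86·z^3 -246·z^2 + 252·z.
Note conjugate pairs combine to real quadratics: (z − (3+3i))(z − (3−3i)) = z² − 6z + 18.
The resulting polynomial has degree 5 and real coefficients as required.

p(z) = z^5 -15·z^4 + 86·z^3 -246·z^2 + 252·z.


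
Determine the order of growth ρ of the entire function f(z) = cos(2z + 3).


cos(w) is a linear combination of e^{iw} and e^{−iw} (or e^w, e^{−w} in the hyperbolic case), so |cos(w)| ≤ e^{|w|}. With w = 2z + 3, |w| ≤ 2|z| + 3 = 2r + 3 on |z| = r, giving M(r) ≤ e^{2r + 3}, so ρ ≤ 1. On a suitable ray (z = it for sin/cos; z = t for sinh/cosh, t real → ∞), |cos(2z + 3)| grows like e^{2|t|}/2, so ρ ≥ 1. Hence ρ = 1.
Therefore ρ = 1.

Order ρ = 1.


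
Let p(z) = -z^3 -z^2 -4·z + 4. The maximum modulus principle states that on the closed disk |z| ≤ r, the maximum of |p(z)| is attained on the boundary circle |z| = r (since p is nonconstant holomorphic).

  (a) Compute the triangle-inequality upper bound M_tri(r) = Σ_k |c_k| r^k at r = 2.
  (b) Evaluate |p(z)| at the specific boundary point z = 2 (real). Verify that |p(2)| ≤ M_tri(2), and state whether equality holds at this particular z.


Coefficients: c_0 = 4, c_1 = -4, c_2 = -1, c_3 = -1. Radius r = 2.
Part (a). Triangle bound: M_tri(r) = Σ_k |c_k| r^k
  = |4|·2^0 + |-4|·2^1 + |-1|·2^2 + |-1|·2^3
  = 4 + 8 + 4 + 8 = 24.
This bounds M(r) := max_{|z|=r} |p(z)| from above; equality holds iff all terms c_k z^k can be made to align in phase at a single z on |z|=r.
Part (b). At z = 2 (real, on the circle |z| = r):
  p(2) = (4)·2^0 + (-4)·2^1 + (-1)·2^2 + (-1)·2^3 = -16.
  |p(2)| = 16.
Check: |p(2)| = 16 ≤ 24 = M_tri(2). ✓ Equality does not hold at z = 2 (the coefficients have mixed signs, so the terms do not all align in phase there).

M_tri(2) = 24; |p(2)| = 16; equality at z=2: no.


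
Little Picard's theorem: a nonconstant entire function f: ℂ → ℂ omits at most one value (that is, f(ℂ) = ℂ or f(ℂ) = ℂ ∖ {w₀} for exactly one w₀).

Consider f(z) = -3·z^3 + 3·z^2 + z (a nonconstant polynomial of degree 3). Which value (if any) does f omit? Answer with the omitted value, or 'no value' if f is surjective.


Little Picard bounds the complement of f(ℂ) to at most one point.
For every w ∈ ℂ, the equation p(z) − w = 0 is a nonconstant polynomial in z and hence has at least one root by the fundamental theorem of algebra. So p is surjective onto ℂ, omitting no value.

Omitted value: no value.


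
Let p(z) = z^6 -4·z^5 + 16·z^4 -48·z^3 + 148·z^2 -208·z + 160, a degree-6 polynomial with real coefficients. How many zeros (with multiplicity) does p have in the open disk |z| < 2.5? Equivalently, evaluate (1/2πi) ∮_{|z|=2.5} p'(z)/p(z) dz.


The zeros of p are: (1 + 1i), (1 - 1i), (-1 + 3i), (-1 - 3i), (2 + 2i), (2 - 2i).
Their magnitudes are: 1.414, 1.414, 3.162, 3.162, 2.828, 2.828.
Zeros with |z| < R = 2.5: (1 + 1i), (1 - 1i).
Count = 2.
By the argument principle, (1/2πi) ∮_{|z|=R} p'(z)/p(z) dz equals exactly this count.

Number of zeros inside |z| < 2.5: 2.


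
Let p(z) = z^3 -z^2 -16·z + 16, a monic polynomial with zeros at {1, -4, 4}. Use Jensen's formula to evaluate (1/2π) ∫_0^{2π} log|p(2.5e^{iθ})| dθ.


Zeros: -4, 1, 4; r = 2.5.
Inside |z| < r: 1. Outside (|z| ≥ r): -4, 4.
p(0) = 16, so log|p(0)| = log(16) = 2.7726.
Apply Jensen: I(r) = log|p(0)| + Σ_k log(r/|z_k|), summed over zeros inside |z| < r.
  log(r/|z_k|) for z_k = 1: log(2.5/1) = 0.9163
  Outside zeros (-4, 4) contribute nothing to the Jensen sum.
Sum over inside zeros: 0.9163.
I(r) = log|p(0)| + (inside sum) = 2.7726 + 0.9163 = 3.6889.
Note: since some zeros are outside |z| ≤ r, the simplified n·log(r) form does NOT apply — only the inside zeros contribute.

I(r) ≈ 3.6889.


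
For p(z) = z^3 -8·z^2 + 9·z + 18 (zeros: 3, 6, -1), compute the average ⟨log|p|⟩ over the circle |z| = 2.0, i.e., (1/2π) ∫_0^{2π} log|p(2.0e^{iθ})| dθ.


Zeros: -1, 3, 6; r = 2.0.
Inside |z| < r: -1. Outside (|z| ≥ r): 3, 6.
p(0) = 18, so log|p(0)| = log(18) = 2.8904.
Apply Jensen: I(r) = log|p(0)| + Σ_k log(r/|z_k|), summed over zeros inside |z| < r.
  log(r/|z_k|) for z_k = -1: log(2.0/1) = 0.6931
  Outside zeros (3, 6) contribute nothing to the Jensen sum.
Sum over inside zeros: 0.6931.
I(r) = log|p(0)| + (inside sum) = 2.8904 + 0.6931 = 3.5835.
Note: since some zeros are outside |z| ≤ r, the simplified n·log(r) form does NOT apply — only the inside zeros contribute.

I(r) ≈ 3.5835.


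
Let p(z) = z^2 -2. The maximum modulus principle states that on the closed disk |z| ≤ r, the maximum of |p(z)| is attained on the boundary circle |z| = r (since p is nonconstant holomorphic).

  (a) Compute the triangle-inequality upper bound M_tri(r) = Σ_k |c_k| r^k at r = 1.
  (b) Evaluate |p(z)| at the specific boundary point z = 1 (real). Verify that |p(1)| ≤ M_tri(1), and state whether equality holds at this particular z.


Coefficients: c_0 = -2, c_1 = 0, c_2 = 1. Radius r = 1.
Part (a). Triangle bound: M_tri(r) = Σ_k |c_k| r^k
  = |-2|·1^0 + |0|·1^1 + |1|·1^2
  = 2 + 0 + 1 = 3.
This bounds M(r) := max_{|z|=r} |p(z)| from above; equality holds iff all terms c_k z^k can be made to align in phase at a single z on |z|=r.
Part (b). At z = 1 (real, on the circle |z| = r):
  p(1) = (-2)·1^0 + (0)·1^1 + (1)·1^2 = -1.
  |p(1)| = 1.
Check: |p(1)| = 1 ≤ 3 = M_tri(1). ✓ Equality does not hold at z = 1 (the coefficients have mixed signs, so the terms do not all align in phase there).

M_tri(1) = 3; |p(1)| = 1; equality at z=1: no.


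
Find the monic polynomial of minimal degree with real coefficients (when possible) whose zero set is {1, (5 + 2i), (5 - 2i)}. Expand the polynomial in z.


The polynomial is p(z) = ∏_{α ∈ S} (z − α), where S = {1, (5 + 2i), (5 - 2i)}.
Expanding the product yields: p(z) = z^3 -11·z^2 + 39·z -29.
Note conjugate pairs combine to real quadratics: (z − (5+2i))(z − (5−2i)) = z² − 10z + 29.
The resulting polynomial has degree 3 and real coefficients as required.

p(z) = z^3 -11·z^2 + 39·z -29.


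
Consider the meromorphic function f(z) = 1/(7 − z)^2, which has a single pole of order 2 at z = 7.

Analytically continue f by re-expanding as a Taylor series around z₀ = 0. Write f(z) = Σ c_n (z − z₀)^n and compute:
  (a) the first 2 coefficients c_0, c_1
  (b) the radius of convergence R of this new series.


Let w = z − z₀, so z = z₀ + w.
Then 7 − z = 7 − (z₀ + w) = (7 − z₀) − w = 7 − w.
f(z) = 1/(7 − w)^2 = (1/(7)^2) · (1 − w/(7))^{−2}.
By the binomial series (1−u)^{−2} = Σ_{n≥0} C(n+1, 1) u^n for |u|<1, with u = w/(7):
  c_n = C(n+1, 1) / (7)^(n+2).
  c_0 = 1/(7)^2 = 1/49.
  c_1 = 2/(7)^3 = 2/343.
The series is valid for |w/d| < 1, i.e. |z − z₀| < |d|.
Radius of convergence: R = |7 − z₀| = |7| = 7 (distance from z₀ to the singularity z = 7).

c_0 = 1/49, c_1 = 2/343; R = 7.


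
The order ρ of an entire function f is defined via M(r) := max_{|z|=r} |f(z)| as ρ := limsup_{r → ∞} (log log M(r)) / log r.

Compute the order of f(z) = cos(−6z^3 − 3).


Write cos(w) = (e^{iw} ± e^{−iw})/(2 or 2i), so |cos(w)| ≤ e^{|w|}. With w = −6z^3 − 3, |w| ≤ 6r^3 + 3 on |z|=r, giving M(r) ≤ e^{6r^3 + 3} and ρ ≤ 3. For the lower bound, choose z on |z|=r with -6z^3 purely imaginary of modulus 6r^3; then |cos(−6z^3 − 3)| grows like e^{6r^3}/2, so ρ ≥ 3. Hence ρ = 3.
Therefore ρ = 3.

Order ρ = 3.


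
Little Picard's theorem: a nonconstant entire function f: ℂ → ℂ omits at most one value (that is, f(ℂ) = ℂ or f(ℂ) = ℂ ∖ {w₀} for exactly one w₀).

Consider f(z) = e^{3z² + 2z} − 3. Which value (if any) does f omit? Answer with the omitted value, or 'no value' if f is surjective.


Little Picard bounds the complement of f(ℂ) to at most one point.
The exponent g(z) = 3z² + 2z is a nonconstant polynomial, hence surjective onto ℂ. So e^{g(z)} takes every value in {e^w : w ∈ ℂ} = ℂ ∖ {0}. Adding -3 shifts the range to ℂ ∖ {-3}. f omits exactly -3.

Omitted value: -3.


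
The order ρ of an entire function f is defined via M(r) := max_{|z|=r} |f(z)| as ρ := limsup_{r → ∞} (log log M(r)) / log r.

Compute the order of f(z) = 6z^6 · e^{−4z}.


M(r) = max_{|z|=r} |6|·|z|^6·|e^{−4z}| = 6·r^6 · e^{4r^1} (the factors attain their maxima compatibly on |z|=r). Then log M(r) = log 6 + 6·log r + 4r^1, dominated by the last term, so log log M(r) ~ 1·log r. The polynomial factor 6z^6 contributes only a log r term and does not affect the order. ρ = 1.
Therefore ρ = 1.

Order ρ = 1.


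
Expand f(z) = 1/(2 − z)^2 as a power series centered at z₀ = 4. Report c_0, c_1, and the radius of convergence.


Let w = z − z₀, so z = z₀ + w.
Then 2 − z = 2 − (z₀ + w) = (2 − z₀) − w = -2 − w.
f(z) = 1/(-2 − w)^2 = (1/(-2)^2) · (1 − w/(-2))^{−2}.
By the binomial series (1−u)^{−2} = Σ_{n≥0} C(n+1, 1) u^n for |u|<1, with u = w/(-2):
  c_n = C(n+1, 1) / (-2)^(n+2).
  c_0 = 1/(-2)^2 = 1/4.
  c_1 = 2/(-2)^3 = -1/4.
The series is valid for |w/d| < 1, i.e. |z − z₀| < |d|.
Radius of convergence: R = |2 − z₀| = |-2| = 2 (distance from z₀ to the singularity z = 2).

c_0 = 1/4, c_1 = -1/4; R = 2.


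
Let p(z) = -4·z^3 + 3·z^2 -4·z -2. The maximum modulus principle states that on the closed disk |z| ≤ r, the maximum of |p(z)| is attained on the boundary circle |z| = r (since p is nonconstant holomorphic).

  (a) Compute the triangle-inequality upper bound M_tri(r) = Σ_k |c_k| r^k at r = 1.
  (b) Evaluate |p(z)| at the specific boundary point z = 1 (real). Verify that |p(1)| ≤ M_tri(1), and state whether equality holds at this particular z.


Coefficients: c_0 = -2, c_1 = -4, c_2 = 3, c_3 = -4. Radius r = 1.
Part (a). Triangle bound: M_tri(r) = Σ_k |c_k| r^k
  = |-2|·1^0 + |-4|·1^1 + |3|·1^2 + |-4|·1^3
  = 2 + 4 + 3 + 4 = 13.
This bounds M(r) := max_{|z|=r} |p(z)| from above; equality holds iff all terms c_k z^k can be made to align in phase at a single z on |z|=r.
Part (b). At z = 1 (real, on the circle |z| = r):
  p(1) = (-2)·1^0 + (-4)·1^1 + (3)·1^2 + (-4)·1^3 = -7.
  |p(1)| = 7.
Check: |p(1)| = 7 ≤ 13 = M_tri(1). ✓ Equality does not hold at z = 1 (the coefficients have mixed signs, so the terms do not all align in phase there).

M_tri(1) = 13; |p(1)| = 7; equality at z=1: no.


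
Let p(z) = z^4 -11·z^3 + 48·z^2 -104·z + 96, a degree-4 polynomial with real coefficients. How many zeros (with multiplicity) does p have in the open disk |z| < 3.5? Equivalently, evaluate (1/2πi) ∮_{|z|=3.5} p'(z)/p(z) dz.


The zeros of p are: (2 + 2i), (2 - 2i), 3, 4.
Their magnitudes are: 2.828, 2.828, 3, 4.
Zeros with |z| < R = 3.5: (2 + 2i), (2 - 2i), 3.
Count = 3.
By the argument principle, (1/2πi) ∮_{|z|=R} p'(z)/p(z) dz equals exactly this count.

Number of zeros inside |z| < 3.5: 3.


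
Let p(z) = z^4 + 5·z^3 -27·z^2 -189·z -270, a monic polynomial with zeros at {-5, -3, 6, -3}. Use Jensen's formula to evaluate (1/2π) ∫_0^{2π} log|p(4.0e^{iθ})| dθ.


Zeros: -5, -3, -3, 6; r = 4.0.
Inside |z| < r: -3, -3. Outside (|z| ≥ r): -5, 6.
p(0) = -270, so log|p(0)| = log(270) = 5.5984.
Apply Jensen: I(r) = log|p(0)| + Σ_k log(r/|z_k|), summed over zeros inside |z| < r.
  log(r/|z_k|) for z_k = -3: log(4.0/3) = 0.2877
  log(r/|z_k|) for z_k = -3: log(4.0/3) = 0.2877
  Outside zeros (-5, 6) contribute nothing to the Jensen sum.
Sum over inside zeros: 0.5754.
I(r) = log|p(0)| + (inside sum) = 5.5984 + 0.5754 = 6.1738.
Note: since some zeros are outside |z| ≤ r, the simplified n·log(r) form does NOT apply — only the inside zeros contribute.

I(r) ≈ 6.1738.


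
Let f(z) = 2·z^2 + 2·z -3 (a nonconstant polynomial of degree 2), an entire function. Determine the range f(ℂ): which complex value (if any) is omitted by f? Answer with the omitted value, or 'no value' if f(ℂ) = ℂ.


Little Picard bounds the complement of f(ℂ) to at most one point.
For every w ∈ ℂ, the equation p(z) − w = 0 is a nonconstant polynomial in z and hence has at least one root by the fundamental theorem of algebra. So p is surjective onto ℂ, omitting no value.

Omitted value: no value.


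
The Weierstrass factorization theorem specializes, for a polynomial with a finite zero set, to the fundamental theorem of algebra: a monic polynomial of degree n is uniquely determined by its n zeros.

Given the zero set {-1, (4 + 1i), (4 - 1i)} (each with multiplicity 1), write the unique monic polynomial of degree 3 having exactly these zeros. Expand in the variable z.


The polynomial is p(z) = ∏_{α ∈ S} (z − α), where S = {-1, (4 + 1i), (4 - 1i)}.
Expanding the product yields: p(z) = z^3 -7·z^2 + 9·z + 17.
Note conjugate pairs combine to real quadratics: (z − (4+1i))(z − (4−1i)) = z² − 8z + 17.
The resulting polynomial has degree 3 and real coefficients as required.

p(z) = z^3 -7·z^2 + 9·z + 17.


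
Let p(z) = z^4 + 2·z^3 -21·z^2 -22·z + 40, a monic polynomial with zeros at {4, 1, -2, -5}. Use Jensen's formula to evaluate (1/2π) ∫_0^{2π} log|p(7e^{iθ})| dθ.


Zeros: -5, -2, 1, 4; r = 7.
Inside |z| < r: -5, -2, 1, 4. Outside (|z| ≥ r): ∅.
p(0) = 40, so log|p(0)| = log(40) = 3.6889.
Apply Jensen: I(r) = log|p(0)| + Σ_k log(r/|z_k|), summed over zeros inside |z| < r.
  log(r/|z_k|) for z_k = 4: log(7/4) = 0.5596
  log(r/|z_k|) for z_k = 1: log(7/1) = 1.9459
  log(r/|z_k|) for z_k = -2: log(7/2) = 1.2528
  log(r/|z_k|) for z_k = -5: log(7/5) = 0.3365
Sum over inside zeros: 4.0948.
I(r) = log|p(0)| + (inside sum) = 3.6889 + 4.0948 = 7.7836.
Closed form (all zeros inside, monic): I(r) = n·log(r) = 4·log(7) = 7.7836. ✓

I(r) ≈ 7.7836.


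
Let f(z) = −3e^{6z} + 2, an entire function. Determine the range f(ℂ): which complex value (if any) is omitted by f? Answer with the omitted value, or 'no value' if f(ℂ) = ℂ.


Little Picard bounds the complement of f(ℂ) to at most one point.
e^{6z} is never zero on ℂ, so -3·e^{6z} takes every value in ℂ ∖ {0}. Adding 2 shifts the range to ℂ ∖ {2}. Thus f omits exactly the value 2.

Omitted value: 2.


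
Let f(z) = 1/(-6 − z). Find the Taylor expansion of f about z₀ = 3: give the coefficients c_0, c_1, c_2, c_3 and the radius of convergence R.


Let w = z − z₀, so z = z₀ + w.
Then -6 − z = -6 − (z₀ + w) = (-6 − z₀) − w = -9 − w.
f(z) = 1/(-9 − w) = (1/(-9)) · 1/(1 − w/(-9)) = Σ_{n≥0} w^n / (-9)^(n+1).
So c_n = 1/(-9)^(n+1):
  c_0 = 1/(-9)^1 = -1/9.
  c_1 = 1/(-9)^2 = 1/81.
  c_2 = 1/(-9)^3 = -1/729.
  c_3 = 1/(-9)^4 = 1/6561.
The series is valid for |w/d| < 1, i.e. |z − z₀| < |d|.
Radius of convergence: R = |-6 − z₀| = |-9| = 9 (distance from z₀ to the singularity z = -6).

c_0 = -1/9, c_1 = 1/81, c_2 = -1/729, c_3 = 1/6561; R = 9.


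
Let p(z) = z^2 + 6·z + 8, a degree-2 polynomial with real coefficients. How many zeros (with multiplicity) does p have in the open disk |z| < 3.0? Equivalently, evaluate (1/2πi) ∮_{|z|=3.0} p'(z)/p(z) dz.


The zeros of p are: -4, -2.
Their magnitudes are: 4, 2.
Zeros with |z| < R = 3.0: -2.
Count = 1.
By the argument principle, (1/2πi) ∮_{|z|=R} p'(z)/p(z) dz equals exactly this count.

Number of zeros inside |z| < 3.0: 1.


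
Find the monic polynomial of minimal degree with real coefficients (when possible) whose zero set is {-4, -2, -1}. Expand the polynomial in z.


The polynomial is p(z) = ∏_{α ∈ S} (z − α), where S = {-4, -2, -1}.
Expanding the product yields: p(z) = z^3 + 7·z^2 + 14·z + 8.
The resulting polynomial has degree 3 and real coefficients as required.

p(z) = z^3 + 7·z^2 + 14·z + 8.


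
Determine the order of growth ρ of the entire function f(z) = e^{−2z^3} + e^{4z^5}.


Each summand is entire of order 3 and 5 respectively (as in the single-exponential case). The order of a sum is at most the max of the orders, so ρ ≤ 5. For the lower bound: on |z|=r choose arg z so that 4z^5 is real positive; then |e^{4z^5}| = e^{4r^5} while |e^{-2z^3}| ≤ e^{2r^3} = o(e^{4r^5}). So |f| ≥ e^{4r^5}(1 − o(1)) and ρ ≥ 5. Hence ρ = max(3, 5) = 5.
Therefore ρ = 5.

Order ρ = 5.


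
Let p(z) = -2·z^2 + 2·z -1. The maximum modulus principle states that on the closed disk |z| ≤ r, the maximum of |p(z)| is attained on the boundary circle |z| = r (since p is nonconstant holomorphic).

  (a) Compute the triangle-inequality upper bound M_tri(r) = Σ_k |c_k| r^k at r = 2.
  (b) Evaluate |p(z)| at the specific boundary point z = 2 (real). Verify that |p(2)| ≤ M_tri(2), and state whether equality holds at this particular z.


Coefficients: c_0 = -1, c_1 = 2, c_2 = -2. Radius r = 2.
Part (a). Triangle bound: M_tri(r) = Σ_k |c_k| r^k
  = |-1|·2^0 + |2|·2^1 + |-2|·2^2
  = 1 + 4 + 8 = 13.
This bounds M(r) := max_{|z|=r} |p(z)| from above; equality holds iff all terms c_k z^k can be made to align in phase at a single z on |z|=r.
Part (b). At z = 2 (real, on the circle |z| = r):
  p(2) = (-1)·2^0 + (2)·2^1 + (-2)·2^2 = -5.
  |p(2)| = 5.
Check: |p(2)| = 5 ≤ 13 = M_tri(2). ✓ Equality does not hold at z = 2 (the coefficients have mixed signs, so the terms do not all align in phase there).

M_tri(2) = 13; |p(2)| = 5; equality at z=2: no.


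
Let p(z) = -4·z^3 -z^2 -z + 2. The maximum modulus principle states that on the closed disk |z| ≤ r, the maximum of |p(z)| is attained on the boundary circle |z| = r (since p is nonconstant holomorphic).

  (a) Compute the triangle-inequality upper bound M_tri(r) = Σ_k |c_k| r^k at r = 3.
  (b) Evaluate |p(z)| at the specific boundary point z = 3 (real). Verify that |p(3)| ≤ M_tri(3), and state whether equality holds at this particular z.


Coefficients: c_0 = 2, c_1 = -1, c_2 = -1, c_3 = -4. Radius r = 3.
Part (a). Triangle bound: M_tri(r) = Σ_k |c_k| r^k
  = |2|·3^0 + |-1|·3^1 + |-1|·3^2 + |-4|·3^3
  = 2 + 3 + 9 + 108 = 122.
This bounds M(r) := max_{|z|=r} |p(z)| from above; equality holds iff all terms c_k z^k can be made to align in phase at a single z on |z|=r.
Part (b). At z = 3 (real, on the circle |z| = r):
  p(3) = (2)·3^0 + (-1)·3^1 + (-1)·3^2 + (-4)·3^3 = -118.
  |p(3)| = 118.
Check: |p(3)| = 118 ≤ 122 = M_tri(3). ✓ Equality does not hold at z = 3 (the coefficients have mixed signs, so the terms do not all align in phase there).

M_tri(3) = 122; |p(3)| = 118; equality at z=3: no.


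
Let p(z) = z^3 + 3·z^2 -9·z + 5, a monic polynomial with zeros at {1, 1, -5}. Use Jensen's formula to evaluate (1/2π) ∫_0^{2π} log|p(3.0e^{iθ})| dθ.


Zeros: -5, 1, 1; r = 3.0.
Inside |z| < r: 1, 1. Outside (|z| ≥ r): -5.
p(0) = 5, so log|p(0)| = log(5) = 1.6094.
Apply Jensen: I(r) = log|p(0)| + Σ_k log(r/|z_k|), summed over zeros inside |z| < r.
  log(r/|z_k|) for z_k = 1: log(3.0/1) = 1.0986
  log(r/|z_k|) for z_k = 1: log(3.0/1) = 1.0986
  Outside zeros (-5) contribute nothing to the Jensen sum.
Sum over inside zeros: 2.1972.
I(r) = log|p(0)| + (inside sum) = 1.6094 + 2.1972 = 3.8067.
Note: since some zeros are outside |z| ≤ r, the simplified n·log(r) form does NOT apply — only the inside zeros contribute.

I(r) ≈ 3.8067.


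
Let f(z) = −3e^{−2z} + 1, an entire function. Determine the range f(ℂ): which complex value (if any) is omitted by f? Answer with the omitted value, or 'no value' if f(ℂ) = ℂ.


Little Picard bounds the complement of f(ℂ) to at most one point.
e^{−2z} is never zero on ℂ, so -3·e^{−2z} takes every value in ℂ ∖ {0}. Adding 1 shifts the range to ℂ ∖ {1}. Thus f omits exactly the value 1.

Omitted value: 1.


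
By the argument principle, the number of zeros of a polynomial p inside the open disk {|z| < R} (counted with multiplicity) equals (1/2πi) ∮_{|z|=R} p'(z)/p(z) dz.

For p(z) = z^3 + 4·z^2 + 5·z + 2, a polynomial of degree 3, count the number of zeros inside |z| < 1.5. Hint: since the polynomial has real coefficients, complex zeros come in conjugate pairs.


The zeros of p are: -1, -1, -2.
Their magnitudes are: 1, 1, 2.
Zeros with |z| < R = 1.5: -1, -1.
Count = 2.
By the argument principle, (1/2πi) ∮_{|z|=R} p'(z)/p(z) dz equals exactly this count.

Number of zeros inside |z| < 1.5: 2.


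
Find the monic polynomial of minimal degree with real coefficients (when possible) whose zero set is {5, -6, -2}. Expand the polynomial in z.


The polynomial is p(z) = ∏_{α ∈ S} (z − α), where S = {5, -6, -2}.
Expanding the product yields: p(z) = z^3 + 3·z^2 -28·z -60.
The resulting polynomial has degree 3 and real coefficients as required.

p(z) = z^3 + 3·z^2 -28·z -60.


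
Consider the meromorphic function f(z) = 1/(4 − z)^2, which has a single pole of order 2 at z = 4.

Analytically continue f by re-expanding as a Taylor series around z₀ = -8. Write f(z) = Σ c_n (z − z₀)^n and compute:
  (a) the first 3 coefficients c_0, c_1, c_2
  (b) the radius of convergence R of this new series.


Let w = z − z₀, so z = z₀ + w.
Then 4 − z = 4 − (z₀ + w) = (4 − z₀) − w = 12 − w.
f(z) = 1/(12 − w)^2 = (1/(12)^2) · (1 − w/(12))^{−2}.
By the binomial series (1−u)^{−2} = Σ_{n≥0} C(n+1, 1) u^n for |u|<1, with u = w/(12):
  c_n = C(n+1, 1) / (12)^(n+2).
  c_0 = 1/(12)^2 = 1/144.
  c_1 = 2/(12)^3 = 1/864.
  c_2 = 3/(12)^4 = 1/6912.
The series is valid for |w/d| < 1, i.e. |z − z₀| < |d|.
Radius of convergence: R = |4 − z₀| = |12| = 12 (distance from z₀ to the singularity z = 4).

c_0 = 1/144, c_1 = 1/864, c_2 = 1/6912; R = 12.


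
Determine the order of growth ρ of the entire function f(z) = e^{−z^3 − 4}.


|e^{−z^3 − 4}| = e^{Re(-1·z^3) + -4} ≤ e^{1|z|^3 + -4} = e^{1r^3 + -4} on |z| = r, so ρ ≤ 3. Choosing z on |z|=r so that -1·z^3 is real positive (always possible by picking arg z appropriately) gives |f(z)| = e^{1r^3 + -4}, matching the bound. The additive constant -4 does not affect log log M(r) ~ 3·log r. Hence ρ = 3.
Therefore ρ = 3.

Order ρ = 3.


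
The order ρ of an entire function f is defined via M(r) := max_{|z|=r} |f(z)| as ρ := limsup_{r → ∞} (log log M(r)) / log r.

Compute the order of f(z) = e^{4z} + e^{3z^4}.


Each summand is entire of order 1 and 4 respectively (as in the single-exponential case). The order of a sum is at most the max of the orders, so ρ ≤ 4. For the lower bound: on |z|=r choose arg z so that 3z^4 is real positive; then |e^{3z^4}| = e^{3r^4} while |e^{4z}| ≤ e^{4r^1} = o(e^{3r^4}). So |f| ≥ e^{3r^4}(1 − o(1)) and ρ ≥ 4. Hence ρ = max(1, 4) = 4.
Therefore ρ = 4.

Order ρ = 4.


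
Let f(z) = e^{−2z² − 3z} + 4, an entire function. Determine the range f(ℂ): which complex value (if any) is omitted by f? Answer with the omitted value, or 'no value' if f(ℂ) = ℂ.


Little Picard bounds the complement of f(ℂ) to at most one point.
The exponent g(z) = −2z² − 3z is a nonconstant polynomial, hence surjective onto ℂ. So e^{g(z)} takes every value in {e^w : w ∈ ℂ} = ℂ ∖ {0}. Adding 4 shifts the range to ℂ ∖ {4}. f omits exactly 4.

Omitted value: 4.


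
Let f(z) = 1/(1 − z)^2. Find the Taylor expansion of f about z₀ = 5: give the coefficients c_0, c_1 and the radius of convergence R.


Let w = z − z₀, so z = z₀ + w.
Then 1 − z = 1 − (z₀ + w) = (1 − z₀) − w = -4 − w.
f(z) = 1/(-4 − w)^2 = (1/(-4)^2) · (1 − w/(-4))^{−2}.
By the binomial series (1−u)^{−2} = Σ_{n≥0} C(n+1, 1) u^n for |u|<1, with u = w/(-4):
  c_n = C(n+1, 1) / (-4)^(n+2).
  c_0 = 1/(-4)^2 = 1/16.
  c_1 = 2/(-4)^3 = -1/32.
The series is valid for |w/d| < 1, i.e. |z − z₀| < |d|.
Radius of convergence: R = |1 − z₀| = |-4| = 4 (distance from z₀ to the singularity z = 1).

c_0 = 1/16, c_1 = -1/32; R = 4.


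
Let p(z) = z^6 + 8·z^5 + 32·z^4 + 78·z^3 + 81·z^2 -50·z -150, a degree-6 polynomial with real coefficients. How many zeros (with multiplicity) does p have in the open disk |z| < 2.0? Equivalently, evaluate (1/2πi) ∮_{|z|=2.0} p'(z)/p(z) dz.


The zeros of p are: (-1 + 3i), (-1 - 3i), 1, -3, (-2 + 1i), (-2 - 1i).
Their magnitudes are: 3.162, 3.162, 1, 3, 2.236, 2.236.
Zeros with |z| < R = 2.0: 1.
Count = 1.
By the argument principle, (1/2πi) ∮_{|z|=R} p'(z)/p(z) dz equals exactly this count.

Number of zeros inside |z| < 2.0: 1.


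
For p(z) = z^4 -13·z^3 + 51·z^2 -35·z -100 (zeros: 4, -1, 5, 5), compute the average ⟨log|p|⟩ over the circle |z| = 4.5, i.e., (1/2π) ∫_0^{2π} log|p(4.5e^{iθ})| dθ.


Zeros: -1, 4, 5, 5; r = 4.5.
Inside |z| < r: -1, 4. Outside (|z| ≥ r): 5, 5.
p(0) = -100, so log|p(0)| = log(100) = 4.6052.
Apply Jensen: I(r) = log|p(0)| + Σ_k log(r/|z_k|), summed over zeros inside |z| < r.
  log(r/|z_k|) for z_k = 4: log(4.5/4) = 0.1178
  log(r/|z_k|) for z_k = -1: log(4.5/1) = 1.5041
  Outside zeros (5, 5) contribute nothing to the Jensen sum.
Sum over inside zeros: 1.6219.
I(r) = log|p(0)| + (inside sum) = 4.6052 + 1.6219 = 6.2270.
Note: since some zeros are outside |z| ≤ r, the simplified n·log(r) form does NOT apply — only the inside zeros contribute.

I(r) ≈ 6.2270.


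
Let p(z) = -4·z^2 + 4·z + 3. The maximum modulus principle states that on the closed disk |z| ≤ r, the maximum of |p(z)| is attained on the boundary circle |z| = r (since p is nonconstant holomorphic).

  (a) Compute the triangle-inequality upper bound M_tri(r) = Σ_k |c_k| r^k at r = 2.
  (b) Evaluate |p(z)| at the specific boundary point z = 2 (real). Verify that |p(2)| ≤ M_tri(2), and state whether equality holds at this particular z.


Coefficients: c_0 = 3, c_1 = 4, c_2 = -4. Radius r = 2.
Part (a). Triangle bound: M_tri(r) = Σ_k |c_k| r^k
  = |3|·2^0 + |4|·2^1 + |-4|·2^2
  = 3 + 8 + 16 = 27.
This bounds M(r) := max_{|z|=r} |p(z)| from above; equality holds iff all terms c_k z^k can be made to align in phase at a single z on |z|=r.
Part (b). At z = 2 (real, on the circle |z| = r):
  p(2) = (3)·2^0 + (4)·2^1 + (-4)·2^2 = -5.
  |p(2)| = 5.
Check: |p(2)| = 5 ≤ 27 = M_tri(2). ✓ Equality does not hold at z = 2 (the coefficients have mixed signs, so the terms do not all align in phase there).

M_tri(2) = 27; |p(2)| = 5; equality at z=2: no.


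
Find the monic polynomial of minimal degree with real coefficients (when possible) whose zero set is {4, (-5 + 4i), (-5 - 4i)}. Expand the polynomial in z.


The polynomial is p(z) = ∏_{α ∈ S} (z − α), where S = {4, (-5 + 4i), (-5 - 4i)}.
Expanding the product yields: p(z) = z^3 + 6·z^2 + z -164.
Note conjugate pairs combine to real quadratics: (z − (-5+4i))(z − (-5−4i)) = z² + 10z + 41.
The resulting polynomial has degree 3 and real coefficients as required.

p(z) = z^3 + 6·z^2 + z -164.


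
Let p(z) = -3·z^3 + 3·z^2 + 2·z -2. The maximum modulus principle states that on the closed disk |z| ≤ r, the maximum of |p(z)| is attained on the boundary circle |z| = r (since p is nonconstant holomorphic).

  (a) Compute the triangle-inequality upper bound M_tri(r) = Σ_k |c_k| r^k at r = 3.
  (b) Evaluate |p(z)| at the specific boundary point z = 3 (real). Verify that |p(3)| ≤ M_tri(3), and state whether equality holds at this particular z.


Coefficients: c_0 = -2, c_1 = 2, c_2 = 3, c_3 = -3. Radius r = 3.
Part (a). Triangle bound: M_tri(r) = Σ_k |c_k| r^k
  = |-2|·3^0 + |2|·3^1 + |3|·3^2 + |-3|·3^3
  = 2 + 6 + 27 + 81 = 116.
This bounds M(r) := max_{|z|=r} |p(z)| from above; equality holds iff all terms c_k z^k can be made to align in phase at a single z on |z|=r.
Part (b). At z = 3 (real, on the circle |z| = r):
  p(3) = (-2)·3^0 + (2)·3^1 + (3)·3^2 + (-3)·3^3 = -50.
  |p(3)| = 50.
Check: |p(3)| = 50 ≤ 116 = M_tri(3). ✓ Equality does not hold at z = 3 (the coefficients have mixed signs, so the terms do not all align in phase there).

M_tri(3) = 116; |p(3)| = 50; equality at z=3: no.


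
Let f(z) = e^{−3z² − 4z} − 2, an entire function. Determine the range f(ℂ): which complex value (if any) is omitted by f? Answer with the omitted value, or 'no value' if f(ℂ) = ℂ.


Little Picard bounds the complement of f(ℂ) to at most one point.
The exponent g(z) = −3z² − 4z is a nonconstant polynomial, hence surjective onto ℂ. So e^{g(z)} takes every value in {e^w : w ∈ ℂ} = ℂ ∖ {0}. Adding -2 shifts the range to ℂ ∖ {-2}. f omits exactly -2.

Omitted value: -2.


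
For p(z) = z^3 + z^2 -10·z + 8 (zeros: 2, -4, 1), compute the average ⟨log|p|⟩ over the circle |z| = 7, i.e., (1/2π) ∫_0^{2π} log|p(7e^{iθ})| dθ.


Zeros: -4, 1, 2; r = 7.
Inside |z| < r: -4, 1, 2. Outside (|z| ≥ r): ∅.
p(0) = 8, so log|p(0)| = log(8) = 2.0794.
Apply Jensen: I(r) = log|p(0)| + Σ_k log(r/|z_k|), summed over zeros inside |z| < r.
  log(r/|z_k|) for z_k = 2: log(7/2) = 1.2528
  log(r/|z_k|) for z_k = -4: log(7/4) = 0.5596
  log(r/|z_k|) for z_k = 1: log(7/1) = 1.9459
Sum over inside zeros: 3.7583.
I(r) = log|p(0)| + (inside sum) = 2.0794 + 3.7583 = 5.8377.
Closed form (all zeros inside, monic): I(r) = n·log(r) = 3·log(7) = 5.8377. ✓

I(r) ≈ 5.8377.


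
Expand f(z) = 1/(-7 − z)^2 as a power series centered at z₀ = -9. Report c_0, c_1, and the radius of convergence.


Let w = z − z₀, so z = z₀ + w.
Then -7 − z = -7 − (z₀ + w) = (-7 − z₀) − w = 2 − w.
f(z) = 1/(2 − w)^2 = (1/(2)^2) · (1 − w/(2))^{−2}.
By the binomial series (1−u)^{−2} = Σ_{n≥0} C(n+1, 1) u^n for |u|<1, with u = w/(2):
  c_n = C(n+1, 1) / (2)^(n+2).
  c_0 = 1/(2)^2 = 1/4.
  c_1 = 2/(2)^3 = 1/4.
The series is valid for |w/d| < 1, i.e. |z − z₀| < |d|.
Radius of convergence: R = |-7 − z₀| = |2| = 2 (distance from z₀ to the singularity z = -7).

c_0 = 1/4, c_1 = 1/4; R = 2.


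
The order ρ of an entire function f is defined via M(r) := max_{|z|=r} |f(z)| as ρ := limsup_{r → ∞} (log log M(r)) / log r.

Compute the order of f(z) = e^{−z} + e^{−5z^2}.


Each summand is entire of order 1 and 2 respectively (as in the single-exponential case). The order of a sum is at most the max of the orders, so ρ ≤ 2. For the lower bound: on |z|=r choose arg z so that -5z^2 is real positive; then |e^{-5z^2}| = e^{5r^2} while |e^{-1z}| ≤ e^{1r^1} = o(e^{5r^2}). So |f| ≥ e^{5r^2}(1 − o(1)) and ρ ≥ 2. Hence ρ = max(1, 2) = 2.
Therefore ρ = 2.

Order ρ = 2.


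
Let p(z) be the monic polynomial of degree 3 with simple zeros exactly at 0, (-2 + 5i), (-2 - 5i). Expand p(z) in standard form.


The polynomial is p(z) = ∏_{α ∈ S} (z − α), where S = {0, (-2 + 5i), (-2 - 5i)}.
Expanding the product yields: p(z) = z^3 + 4·z^2 + 29·z.
Note conjugate pairs combine to real quadratics: (z − (-2+5i))(z − (-2−5i)) = z² + 4z + 29.
The resulting polynomial has degree 3 and real coefficients as required.

p(z) = z^3 + 4·z^2 + 29·z.


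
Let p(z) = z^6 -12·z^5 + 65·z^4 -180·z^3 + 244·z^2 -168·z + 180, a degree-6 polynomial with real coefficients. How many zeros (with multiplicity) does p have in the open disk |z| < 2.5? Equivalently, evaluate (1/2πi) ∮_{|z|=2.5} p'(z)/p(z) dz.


The zeros of p are: (3 + 1i), (3 - 1i), (0 + 1i), (0 - 1i), (3 + 3i), (3 - 3i).
Their magnitudes are: 3.162, 3.162, 1, 1, 4.243, 4.243.
Zeros with |z| < R = 2.5: (0 + 1i), (0 - 1i).
Count = 2.
By the argument principle, (1/2πi) ∮_{|z|=R} p'(z)/p(z) dz equals exactly this count.

Number of zeros inside |z| < 2.5: 2.


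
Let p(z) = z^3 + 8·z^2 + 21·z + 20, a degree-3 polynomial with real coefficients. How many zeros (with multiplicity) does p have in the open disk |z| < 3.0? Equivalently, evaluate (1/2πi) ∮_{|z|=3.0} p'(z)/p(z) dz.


The zeros of p are: (-2 + 1i), (-2 - 1i), -4.
Their magnitudes are: 2.236, 2.236, 4.
Zeros with |z| < R = 3.0: (-2 + 1i), (-2 - 1i).
Count = 2.
By the argument principle, (1/2πi) ∮_{|z|=R} p'(z)/p(z) dz equals exactly this count.

Number of zeros inside |z| < 3.0: 2.


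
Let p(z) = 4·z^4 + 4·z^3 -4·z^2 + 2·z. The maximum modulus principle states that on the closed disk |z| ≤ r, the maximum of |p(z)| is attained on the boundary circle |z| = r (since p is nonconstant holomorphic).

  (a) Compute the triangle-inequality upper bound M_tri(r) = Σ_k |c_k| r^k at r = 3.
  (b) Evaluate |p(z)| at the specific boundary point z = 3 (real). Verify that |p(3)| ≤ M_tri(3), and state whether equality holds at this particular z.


Coefficients: c_0 = 0, c_1 = 2, c_2 = -4, c_3 = 4, c_4 = 4. Radius r = 3.
Part (a). Triangle bound: M_tri(r) = Σ_k |c_k| r^k
  = |0|·3^0 + |2|·3^1 + |-4|·3^2 + |4|·3^3 + |4|·3^4
  = 0 + 6 + 36 + 108 + 324 = 474.
This bounds M(r) := max_{|z|=r} |p(z)| from above; equality holds iff all terms c_k z^k can be made to align in phase at a single z on |z|=r.
Part (b). At z = 3 (real, on the circle |z| = r):
  p(3) = (0)·3^0 + (2)·3^1 + (-4)·3^2 + (4)·3^3 + (4)·3^4 = 402.
  |p(3)| = 402.
Check: |p(3)| = 402 ≤ 474 = M_tri(3). ✓ Equality does not hold at z = 3 (the coefficients have mixed signs, so the terms do not all align in phase there).

M_tri(3) = 474; |p(3)| = 402; equality at z=3: no.


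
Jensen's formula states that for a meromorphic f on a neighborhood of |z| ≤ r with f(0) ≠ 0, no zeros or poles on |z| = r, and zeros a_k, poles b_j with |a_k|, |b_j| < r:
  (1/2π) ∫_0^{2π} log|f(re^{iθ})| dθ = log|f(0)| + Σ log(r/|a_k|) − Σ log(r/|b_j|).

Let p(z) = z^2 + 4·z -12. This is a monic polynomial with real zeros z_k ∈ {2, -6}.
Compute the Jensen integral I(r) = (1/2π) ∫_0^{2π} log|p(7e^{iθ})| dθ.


Zeros: -6, 2; r = 7.
Inside |z| < r: -6, 2. Outside (|z| ≥ r): ∅.
p(0) = -12, so log|p(0)| = log(12) = 2.4849.
Apply Jensen: I(r) = log|p(0)| + Σ_k log(r/|z_k|), summed over zeros inside |z| < r.
  log(r/|z_k|) for z_k = 2: log(7/2) = 1.2528
  log(r/|z_k|) for z_k = -6: log(7/6) = 0.1542
Sum over inside zeros: 1.4069.
I(r) = log|p(0)| + (inside sum) = 2.4849 + 1.4069 = 3.8918.
Closed form (all zeros inside, monic): I(r) = n·log(r) = 2·log(7) = 3.8918. ✓

I(r) ≈ 3.8918.


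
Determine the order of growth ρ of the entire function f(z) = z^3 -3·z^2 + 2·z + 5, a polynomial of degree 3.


|f(z)| ≤ Σ|c_k|·r^k = O(r^3) as r → ∞. Polynomial growth is O(e^{r^ε}) for every ε > 0 (since r^3/e^{r^ε} → 0), so ρ ≤ ε for all ε > 0, i.e. ρ = 0. Every nonconstant polynomial has order 0.
Therefore ρ = 0.

Order ρ = 0.


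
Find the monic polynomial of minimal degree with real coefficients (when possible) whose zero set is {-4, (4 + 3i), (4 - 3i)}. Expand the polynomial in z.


The polynomial is p(z) = ∏_{α ∈ S} (z − α), where S = {-4, (4 + 3i), (4 - 3i)}.
Expanding the product yields: p(z) = z^3 -4·z^2 -7·z + 100.
Note conjugate pairs combine to real quadratics: (z − (4+3i))(z − (4−3i)) = z² − 8z + 25.
The resulting polynomial has degree 3 and real coefficients as required.

p(z) = z^3 -4·z^2 -7·z + 100.


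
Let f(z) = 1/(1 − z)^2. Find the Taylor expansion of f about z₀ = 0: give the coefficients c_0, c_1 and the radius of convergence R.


Let w = z − z₀, so z = z₀ + w.
Then 1 − z = 1 − (z₀ + w) = (1 − z₀) − w = 1 − w.
f(z) = 1/(1 − w)^2 = (1/(1)^2) · (1 − w/(1))^{−2}.
By the binomial series (1−u)^{−2} = Σ_{n≥0} C(n+1, 1) u^n for |u|<1, with u = w/(1):
  c_n = C(n+1, 1) / (1)^(n+2).
  c_0 = 1/(1)^2 = 1.
  c_1 = 2/(1)^3 = 2.
The series is valid for |w/d| < 1, i.e. |z − z₀| < |d|.
Radius of convergence: R = |1 − z₀| = |1| = 1 (distance from z₀ to the singularity z = 1).

c_0 = 1, c_1 = 2; R = 1.


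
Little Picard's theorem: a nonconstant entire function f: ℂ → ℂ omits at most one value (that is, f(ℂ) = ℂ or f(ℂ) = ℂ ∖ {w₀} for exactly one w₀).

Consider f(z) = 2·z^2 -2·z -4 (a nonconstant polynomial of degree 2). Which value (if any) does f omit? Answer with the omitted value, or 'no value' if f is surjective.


Little Picard bounds the complement of f(ℂ) to at most one point.
For every w ∈ ℂ, the equation p(z) − w = 0 is a nonconstant polynomial in z and hence has at least one root by the fundamental theorem of algebra. So p is surjective onto ℂ, omitting no value.

Omitted value: no value.


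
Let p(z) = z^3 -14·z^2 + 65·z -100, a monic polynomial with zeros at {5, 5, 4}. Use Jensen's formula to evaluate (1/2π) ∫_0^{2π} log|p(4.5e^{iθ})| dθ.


Zeros: 4, 5, 5; r = 4.5.
Inside |z| < r: 4. Outside (|z| ≥ r): 5, 5.
p(0) = -100, so log|p(0)| = log(100) = 4.6052.
Apply Jensen: I(r) = log|p(0)| + Σ_k log(r/|z_k|), summed over zeros inside |z| < r.
  log(r/|z_k|) for z_k = 4: log(4.5/4) = 0.1178
  Outside zeros (5, 5) contribute nothing to the Jensen sum.
Sum over inside zeros: 0.1178.
I(r) = log|p(0)| + (inside sum) = 4.6052 + 0.1178 = 4.7230.
Note: since some zeros are outside |z| ≤ r, the simplified n·log(r) form does NOT apply — only the inside zeros contribute.

I(r) ≈ 4.7230.


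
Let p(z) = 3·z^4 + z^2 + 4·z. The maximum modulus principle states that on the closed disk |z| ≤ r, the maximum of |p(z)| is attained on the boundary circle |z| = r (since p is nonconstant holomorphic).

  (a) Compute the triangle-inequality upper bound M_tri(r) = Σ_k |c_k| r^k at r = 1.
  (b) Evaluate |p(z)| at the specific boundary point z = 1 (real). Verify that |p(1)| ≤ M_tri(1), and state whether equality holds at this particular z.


Coefficients: c_0 = 0, c_1 = 4, c_2 = 1, c_3 = 0, c_4 = 3. Radius r = 1.
Part (a). Triangle bound: M_tri(r) = Σ_k |c_k| r^k
  = |0|·1^0 + |4|·1^1 + |1|·1^2 + |0|·1^3 + |3|·1^4
  = 0 + 4 + 1 + 0 + 3 = 8.
This bounds M(r) := max_{|z|=r} |p(z)| from above; equality holds iff all terms c_k z^k can be made to align in phase at a single z on |z|=r.
Part (b). At z = 1 (real, on the circle |z| = r):
  p(1) = (0)·1^0 + (4)·1^1 + (1)·1^2 + (0)·1^3 + (3)·1^4 = 8.
  |p(1)| = 8.
Since all nonzero coefficients share the same sign, |p(1)| = 8 = M_tri(1); the triangle bound is attained at z = 1, so in fact M(r) = 8.

M_tri(1) = 8; |p(1)| = 8; equality at z=1: yes.


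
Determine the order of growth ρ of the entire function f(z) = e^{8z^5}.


|e^{8z^5}| = e^{Re(8·z^5) + 0} ≤ e^{8|z|^5 + 0} = e^{8r^5 + 0} on |z| = r, so ρ ≤ 5. Choosing z on |z|=r so that 8·z^5 is real positive (always possible by picking arg z appropriately) gives |f(z)| = e^{8r^5 + 0}, matching the bound. The additive constant 0 does not affect log log M(r) ~ 5·log r. Hence ρ = 5.
Therefore ρ = 5.

Order ρ = 5.


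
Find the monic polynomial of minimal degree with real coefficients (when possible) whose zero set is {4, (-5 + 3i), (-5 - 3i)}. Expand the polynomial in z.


The polynomial is p(z) = ∏_{α ∈ S} (z − α), where S = {4, (-5 + 3i), (-5 - 3i)}.
Expanding the product yields: p(z) = z^3 + 6·z^2 -6·z -136.
Note conjugate pairs combine to real quadratics: (z − (-5+3i))(z − (-5−3i)) = z² + 10z + 34.
The resulting polynomial has degree 3 and real coefficients as required.

p(z) = z^3 + 6·z^2 -6·z -136.


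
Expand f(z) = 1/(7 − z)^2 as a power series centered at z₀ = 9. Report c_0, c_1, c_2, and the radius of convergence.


Let w = z − z₀, so z = z₀ + w.
Then 7 − z = 7 − (z₀ + w) = (7 − z₀) − w = -2 − w.
f(z) = 1/(-2 − w)^2 = (1/(-2)^2) · (1 − w/(-2))^{−2}.
By the binomial series (1−u)^{−2} = Σ_{n≥0} C(n+1, 1) u^n for |u|<1, with u = w/(-2):
  c_n = C(n+1, 1) / (-2)^(n+2).
  c_0 = 1/(-2)^2 = 1/4.
  c_1 = 2/(-2)^3 = -1/4.
  c_2 = 3/(-2)^4 = 3/16.
The series is valid for |w/d| < 1, i.e. |z − z₀| < |d|.
Radius of convergence: R = |7 − z₀| = |-2| = 2 (distance from z₀ to the singularity z = 7).

c_0 = 1/4, c_1 = -1/4, c_2 = 3/16; R = 2.
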